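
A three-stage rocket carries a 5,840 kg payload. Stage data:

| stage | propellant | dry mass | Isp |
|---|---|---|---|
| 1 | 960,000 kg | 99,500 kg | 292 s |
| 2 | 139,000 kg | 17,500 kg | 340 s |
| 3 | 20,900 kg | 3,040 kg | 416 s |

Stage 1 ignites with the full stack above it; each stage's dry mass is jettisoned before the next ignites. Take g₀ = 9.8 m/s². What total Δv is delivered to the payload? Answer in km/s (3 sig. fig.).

Ignition mass of stage 1 = 960,000+99,500 + 139,000+17,500 + 20,900+3,040 + 5,840 = 1,245,780 kg.
Stage 1: m₀ = 1,245,780 kg, m_f = 1,245,780 − 960,000 = 285,780 kg; Δv = 292×9.8×ln(4.359) = 2861.6×1.4723 ≈ 4213 m/s.
Stage 2: m₀ = 186,280 kg, m_f = 186,280 − 139,000 = 47,280 kg; Δv = 340×9.8×ln(3.94) = 3332.0×1.3712 ≈ 4569 m/s.
Stage 3: m₀ = 29,780 kg, m_f = 29,780 − 20,900 = 8,880 kg; Δv = 416×9.8×ln(3.354) = 4076.8×1.2100 ≈ 4933 m/s.
Total Δv = 4213 + 4569 + 4933 = 13715 m/s.

Δv ≈ 13.7 km/s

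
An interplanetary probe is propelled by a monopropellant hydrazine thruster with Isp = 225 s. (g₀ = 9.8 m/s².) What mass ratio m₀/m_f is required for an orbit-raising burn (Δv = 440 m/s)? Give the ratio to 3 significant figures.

v_e = Isp · g₀ = 225 × 9.8 = 2205.0 m/s.
m₀/m_f = exp(Δv / v_e) = exp(440 / 2205.0) = exp(0.1995) = 1.2208.

mass ratio ≈ 1.22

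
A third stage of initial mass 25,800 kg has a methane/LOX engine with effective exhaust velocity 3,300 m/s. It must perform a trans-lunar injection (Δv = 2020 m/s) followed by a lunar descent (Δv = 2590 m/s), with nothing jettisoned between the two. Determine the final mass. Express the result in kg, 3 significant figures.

After the first burn: m = 25800 × exp(−2020/3300.0) = 25800 × 0.54220 = 13,988.8 kg.
After the second burn: m = 13,988.8 × exp(−2590/3300.0) = 13,988.8 × 0.45619 = 6,381.55 kg.

final mass ≈ 6380 kg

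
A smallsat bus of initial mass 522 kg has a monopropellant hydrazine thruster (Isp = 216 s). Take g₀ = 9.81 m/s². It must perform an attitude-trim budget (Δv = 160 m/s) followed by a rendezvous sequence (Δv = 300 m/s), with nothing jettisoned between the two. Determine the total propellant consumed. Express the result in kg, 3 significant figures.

v_e = Isp · g₀ = 216 × 9.81 = 2119.0 m/s.
After the first burn: m = 522 × exp(−160/2119.0) = 522 × 0.92727 = 484.035 kg.
After the second burn: m = 484.035 × exp(−300/2119.0) = 484.035 × 0.86799 = 420.138 kg.
Total propellant = m₀ − m_final = 522 − 420.138 = 101.862 kg.

total propellant consumed ≈ 102 kg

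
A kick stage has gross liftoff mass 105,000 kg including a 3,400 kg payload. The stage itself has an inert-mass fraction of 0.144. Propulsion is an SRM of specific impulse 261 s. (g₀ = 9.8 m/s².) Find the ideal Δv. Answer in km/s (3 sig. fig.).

Δv ≈ 4.51 km/s

Stage wet mass = m₀ − payload = 105,000 − 3,400 = 101,600 kg.
Stage dry mass = ε × stage wet mass = 0.144 × 101,600 = 14,630.4 kg.
Burnout mass m_f = stage dry + payload = 14,630.4 + 3,400 = 18,030.4 kg.
v_e = Isp · g₀ = 261 × 9.8 = 2557.8 m/s.
Rocket equation: Δv = v_e · ln(105,000/18,030.4) = 2557.8 × ln(5.823) = 2557.8 × 1.7619 ≈ 4507 m/s.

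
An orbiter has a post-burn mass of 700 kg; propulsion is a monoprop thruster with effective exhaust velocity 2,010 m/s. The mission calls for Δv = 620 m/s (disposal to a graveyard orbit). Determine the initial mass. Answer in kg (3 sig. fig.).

initial mass ≈ 953 kg

By the Tsiolkovsky rocket equation, m₀/m_f = exp(Δv / v_e) = exp(620 / 2010.0) = exp(0.3085) = 1.3613.
m₀ = m_f × 1.3613 = 700 × 1.3613 = 952.91 kg.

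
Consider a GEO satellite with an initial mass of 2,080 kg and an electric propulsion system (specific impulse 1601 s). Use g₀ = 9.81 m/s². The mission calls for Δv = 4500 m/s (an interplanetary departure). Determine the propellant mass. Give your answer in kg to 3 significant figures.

propellant mass ≈ 518 kg

v_e = Isp · g₀ = 1601 × 9.81 = 15705.8 m/s.
Rocket equation: m₀/m_f = exp(Δv / v_e) = exp(4500 / 15705.8) = exp(0.2865) = 1.3318.
m_f = 2,080 / 1.3318 = 1,561.8 kg, so propellant = m₀ − m_f = 2,080 − 1,561.8 = 518.2 kg.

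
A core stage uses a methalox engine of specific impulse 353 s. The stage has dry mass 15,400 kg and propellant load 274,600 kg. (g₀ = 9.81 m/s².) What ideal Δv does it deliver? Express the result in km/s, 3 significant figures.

v_e = Isp · g₀ = 353 × 9.81 = 3462.9 m/s.
m₀ = m_dry + m_prop = 15,400 + 274,600 = 290,000 kg.
Rocket equation: Δv = v_e · ln(m₀/m_f) = 3462.9 × ln(18.83) = 3462.9 × 2.9355 ≈ 10165.5 m/s.

Δv ≈ 10.2 km/s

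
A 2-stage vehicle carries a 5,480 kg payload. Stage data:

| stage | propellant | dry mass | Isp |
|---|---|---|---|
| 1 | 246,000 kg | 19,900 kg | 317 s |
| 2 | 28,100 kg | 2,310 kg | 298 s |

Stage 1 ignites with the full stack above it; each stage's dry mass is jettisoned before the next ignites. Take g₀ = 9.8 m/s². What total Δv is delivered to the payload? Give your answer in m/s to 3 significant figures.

Ignition mass of stage 1 = 246,000+19,900 + 28,100+2,310 + 5,480 = 301,790 kg.
Stage 1: m₀ = 301,790 kg, m_f = 301,790 − 246,000 = 55,790 kg; Δv = 317×9.8×ln(5.409) = 3106.6×1.6881 ≈ 5244 m/s.
Stage 2: m₀ = 35,890 kg, m_f = 35,890 − 28,100 = 7,790 kg; Δv = 298×9.8×ln(4.607) = 2920.4×1.5276 ≈ 4461 m/s.
Total Δv = 5244 + 4461 = 9705 m/s.

Δv ≈ 9710 m/s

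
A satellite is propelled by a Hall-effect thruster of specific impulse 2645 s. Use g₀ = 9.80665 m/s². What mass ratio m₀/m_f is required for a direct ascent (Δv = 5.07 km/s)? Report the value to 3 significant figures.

mass ratio ≈ 1.22

v_e = Isp · g₀ = 2645 × 9.80665 = 25938.6 m/s.
From the ideal rocket equation, m₀/m_f = exp(Δv / v_e) = exp(5070 / 25938.6) = exp(0.1955) = 1.2159.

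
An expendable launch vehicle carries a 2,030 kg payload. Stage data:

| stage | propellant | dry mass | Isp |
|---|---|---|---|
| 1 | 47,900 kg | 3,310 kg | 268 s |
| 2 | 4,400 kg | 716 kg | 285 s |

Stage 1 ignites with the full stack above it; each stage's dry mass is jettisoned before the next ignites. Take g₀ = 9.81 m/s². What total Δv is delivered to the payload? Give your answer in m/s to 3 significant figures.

Ignition mass of stage 1 = 47,900+3,310 + 4,400+716 + 2,030 = 58,356 kg.
Stage 1: m₀ = 58,356 kg, m_f = 58,356 − 47,900 = 10,456 kg; Δv = 268×9.81×ln(5.581) = 2629.1×1.7194 ≈ 4520 m/s.
Stage 2: m₀ = 7,146 kg, m_f = 7,146 − 4,400 = 2,746 kg; Δv = 285×9.81×ln(2.602) = 2795.9×0.9564 ≈ 2674 m/s.
Total Δv = 4520 + 2674 = 7194 m/s.

Δv ≈ 7190 m/s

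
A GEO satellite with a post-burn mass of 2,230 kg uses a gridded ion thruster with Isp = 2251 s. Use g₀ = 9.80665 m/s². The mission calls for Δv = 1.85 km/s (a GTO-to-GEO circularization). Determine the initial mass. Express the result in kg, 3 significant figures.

v_e = Isp · g₀ = 2251 × 9.80665 = 22074.8 m/s.
m₀/m_f = exp(Δv / v_e) = exp(1850 / 22074.8) = exp(0.0838) = 1.0874.
m₀ = m_f × 1.0874 = 2,230 × 1.0874 = 2,424.9 kg.

initial mass ≈ 2420 kg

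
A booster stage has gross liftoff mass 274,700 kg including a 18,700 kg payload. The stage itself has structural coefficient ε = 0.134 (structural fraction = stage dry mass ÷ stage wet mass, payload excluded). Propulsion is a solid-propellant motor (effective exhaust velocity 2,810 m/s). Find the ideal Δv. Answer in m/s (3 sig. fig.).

Δv ≈ 4620 m/s

Stage wet mass = m₀ − payload = 274,700 − 18,700 = 256,000 kg.
Stage dry mass = ε × stage wet mass = 0.134 × 256,000 = 34,304 kg.
Burnout mass m_f = stage dry + payload = 34,304 + 18,700 = 53,004 kg.
Δv = v_e · ln(274,700/53,004) = 2810.0 × ln(5.183) = 2810.0 × 1.6453 ≈ 4623 m/s.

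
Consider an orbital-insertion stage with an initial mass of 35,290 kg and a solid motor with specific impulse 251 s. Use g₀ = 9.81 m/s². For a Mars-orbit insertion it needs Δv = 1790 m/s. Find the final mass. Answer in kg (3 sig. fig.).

v_e = Isp · g₀ = 251 × 9.81 = 2462.3 m/s.
By the Tsiolkovsky rocket equation, m₀/m_f = exp(Δv / v_e) = exp(1790 / 2462.3) = exp(0.7270) = 2.0688.
m_f = m₀ / 2.0688 = 35,290 / 2.0688 = 17,058.2 kg.

final mass ≈ 17100 kg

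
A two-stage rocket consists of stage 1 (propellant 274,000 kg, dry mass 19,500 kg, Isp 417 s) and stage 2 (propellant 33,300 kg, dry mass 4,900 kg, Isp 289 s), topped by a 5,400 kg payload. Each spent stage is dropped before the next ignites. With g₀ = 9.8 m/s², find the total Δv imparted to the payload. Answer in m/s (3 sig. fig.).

Ignition mass of stage 1 = 274,000+19,500 + 33,300+4,900 + 5,400 = 337,100 kg.
Stage 1: m₀ = 337,100 kg, m_f = 337,100 − 274,000 = 63,100 kg; Δv = 417×9.8×ln(5.342) = 4086.6×1.6757 ≈ 6848 m/s.
Stage 2: m₀ = 43,600 kg, m_f = 43,600 − 33,300 = 10,300 kg; Δv = 289×9.8×ln(4.233) = 2832.2×1.4429 ≈ 4087 m/s.
Total Δv = 6848 + 4087 = 10935 m/s.

Δv ≈ 10900 m/s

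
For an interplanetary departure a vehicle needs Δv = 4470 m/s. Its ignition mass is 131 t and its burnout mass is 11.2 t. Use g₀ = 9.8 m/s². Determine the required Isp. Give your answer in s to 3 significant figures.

ln(m₀/m_f) = ln(131000/11200) = ln(11.7) = 2.4593.
Using Δv = v_e ln(m₀/m_f): v_e = Δv / ln(m₀/m_f) = 4470 / 2.4593 = 1817.6 m/s.
Isp = v_e / g₀ = 1817.6 / 9.8 = 185.5 s.

Isp ≈ 185 s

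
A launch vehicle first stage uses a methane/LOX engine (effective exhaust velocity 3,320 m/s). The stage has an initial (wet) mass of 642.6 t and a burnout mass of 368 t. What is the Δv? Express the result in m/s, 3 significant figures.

Δv ≈ 1850 m/s

Δv = v_e · ln(m₀/m_f) = 3320.0 × ln(1.746) = 3320.0 × 0.5574 ≈ 1850.7 m/s.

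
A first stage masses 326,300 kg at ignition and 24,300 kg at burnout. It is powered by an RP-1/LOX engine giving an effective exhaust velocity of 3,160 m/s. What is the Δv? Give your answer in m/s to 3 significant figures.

Δv = v_e · ln(m₀/m_f) = 3160.0 × ln(13.43) = 3160.0 × 2.5973 ≈ 8207.6 m/s.

Δv ≈ 8210 m/s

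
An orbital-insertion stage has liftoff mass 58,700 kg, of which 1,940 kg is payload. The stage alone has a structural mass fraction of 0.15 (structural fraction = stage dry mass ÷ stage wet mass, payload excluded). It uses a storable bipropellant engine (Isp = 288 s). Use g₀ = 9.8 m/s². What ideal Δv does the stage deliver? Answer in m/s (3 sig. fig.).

Δv ≈ 4870 m/s

Stage wet mass = m₀ − payload = 58,700 − 1,940 = 56,760 kg.
Stage dry mass = ε × stage wet mass = 0.15 × 56,760 = 8,514 kg.
Burnout mass m_f = stage dry + payload = 8,514 + 1,940 = 10,454 kg.
v_e = Isp · g₀ = 288 × 9.8 = 2822.4 m/s.
From the ideal rocket equation, Δv = v_e · ln(58,700/10,454) = 2822.4 × ln(5.615) = 2822.4 × 1.7255 ≈ 4870 m/s.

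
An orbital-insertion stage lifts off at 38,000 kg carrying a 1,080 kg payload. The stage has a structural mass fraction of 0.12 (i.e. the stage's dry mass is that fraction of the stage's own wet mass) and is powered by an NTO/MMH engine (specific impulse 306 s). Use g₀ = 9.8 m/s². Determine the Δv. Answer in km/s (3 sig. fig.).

Stage wet mass = m₀ − payload = 38,000 − 1,080 = 36,920 kg.
Stage dry mass = ε × stage wet mass = 0.12 × 36,920 = 4,430.4 kg.
Burnout mass m_f = stage dry + payload = 4,430.4 + 1,080 = 5,510.4 kg.
v_e = Isp · g₀ = 306 × 9.8 = 2998.8 m/s.
Rocket equation: Δv = v_e · ln(38,000/5,510.4) = 2998.8 × ln(6.896) = 2998.8 × 1.9309 ≈ 5791 m/s.

Δv ≈ 5.79 km/s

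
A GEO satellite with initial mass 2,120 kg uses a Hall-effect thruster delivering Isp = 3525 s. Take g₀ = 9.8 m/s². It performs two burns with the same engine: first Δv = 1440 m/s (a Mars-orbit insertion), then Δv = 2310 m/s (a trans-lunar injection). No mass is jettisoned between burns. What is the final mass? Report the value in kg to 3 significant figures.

v_e = Isp · g₀ = 3525 × 9.8 = 34545.0 m/s.
After the first burn: m = 2120 × exp(−1440/34545.0) = 2120 × 0.95917 = 2,033.44 kg.
After the second burn: m = 2,033.44 × exp(−2310/34545.0) = 2,033.44 × 0.93532 = 1,901.92 kg.

final mass ≈ 1900 kg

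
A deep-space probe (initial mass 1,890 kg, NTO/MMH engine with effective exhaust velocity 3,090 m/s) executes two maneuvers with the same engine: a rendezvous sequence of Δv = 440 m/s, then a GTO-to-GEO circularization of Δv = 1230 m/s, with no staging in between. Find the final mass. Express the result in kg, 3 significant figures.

After the first burn: m = 1890 × exp(−440/3090.0) = 1890 × 0.86728 = 1,639.16 kg.
After the second burn: m = 1,639.16 × exp(−1230/3090.0) = 1,639.16 × 0.67162 = 1,100.89 kg.

final mass ≈ 1100 kg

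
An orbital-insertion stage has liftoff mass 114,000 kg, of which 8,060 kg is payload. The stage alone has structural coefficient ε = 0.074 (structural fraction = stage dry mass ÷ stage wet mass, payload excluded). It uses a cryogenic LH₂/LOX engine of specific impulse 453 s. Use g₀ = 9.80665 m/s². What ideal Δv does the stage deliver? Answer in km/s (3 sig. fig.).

Stage wet mass = m₀ − payload = 114,000 − 8,060 = 105,940 kg.
Stage dry mass = ε × stage wet mass = 0.074 × 105,940 = 7,839.56 kg.
Burnout mass m_f = stage dry + payload = 7,839.56 + 8,060 = 15,899.56 kg.
v_e = Isp · g₀ = 453 × 9.80665 = 4442.4 m/s.
Using Δv = v_e ln(m₀/m_f): Δv = v_e · ln(114,000/15,899.56) = 4442.4 × ln(7.17) = 4442.4 × 1.9699 ≈ 8751 m/s.

Δv ≈ 8.75 km/s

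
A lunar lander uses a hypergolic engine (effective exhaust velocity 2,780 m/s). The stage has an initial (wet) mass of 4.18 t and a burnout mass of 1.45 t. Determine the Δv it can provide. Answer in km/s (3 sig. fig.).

Δv = v_e · ln(m₀/m_f) = 2780.0 × ln(2.883) = 2780.0 × 1.0587 ≈ 2943.3 m/s.

Δv ≈ 2.94 km/s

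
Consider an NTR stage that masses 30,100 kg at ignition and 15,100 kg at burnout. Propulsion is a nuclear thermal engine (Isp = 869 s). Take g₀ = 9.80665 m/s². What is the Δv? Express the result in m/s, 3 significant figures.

v_e = Isp · g₀ = 869 × 9.80665 = 8522.0 m/s.
Rocket equation: Δv = v_e · ln(m₀/m_f) = 8522.0 × ln(1.993) = 8522.0 × 0.6898 ≈ 5878.7 m/s.

Δv ≈ 5880 m/s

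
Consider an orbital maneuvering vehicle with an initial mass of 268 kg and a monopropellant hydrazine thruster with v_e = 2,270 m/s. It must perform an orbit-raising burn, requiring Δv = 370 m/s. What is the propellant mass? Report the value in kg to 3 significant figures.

Rocket equation: m₀/m_f = exp(Δv / v_e) = exp(370 / 2270.0) = exp(0.1630) = 1.1770.
m_f = 268 / 1.1770 = 227.698 kg, so propellant = m₀ − m_f = 268 − 227.698 = 40.302 kg.

propellant mass ≈ 40.3 kg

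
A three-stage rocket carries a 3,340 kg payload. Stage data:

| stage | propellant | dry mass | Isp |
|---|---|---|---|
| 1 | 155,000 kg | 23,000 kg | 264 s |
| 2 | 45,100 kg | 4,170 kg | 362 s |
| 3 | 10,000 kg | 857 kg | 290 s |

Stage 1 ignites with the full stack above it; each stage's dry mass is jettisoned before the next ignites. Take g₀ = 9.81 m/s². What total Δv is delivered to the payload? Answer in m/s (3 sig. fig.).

Δv ≈ 10500 m/s

Ignition mass of stage 1 = 155,000+23,000 + 45,100+4,170 + 10,000+857 + 3,340 = 241,467 kg.
Stage 1: m₀ = 241,467 kg, m_f = 241,467 − 155,000 = 86,467 kg; Δv = 264×9.81×ln(2.793) = 2589.8×1.0270 ≈ 2660 m/s.
Stage 2: m₀ = 63,467 kg, m_f = 63,467 − 45,100 = 18,367 kg; Δv = 362×9.81×ln(3.455) = 3551.2×1.2400 ≈ 4403 m/s.
Stage 3: m₀ = 14,197 kg, m_f = 14,197 − 10,000 = 4,197 kg; Δv = 290×9.81×ln(3.383) = 2844.9×1.2187 ≈ 3467 m/s.
Total Δv = 2660 + 4403 + 3467 = 10530 m/s.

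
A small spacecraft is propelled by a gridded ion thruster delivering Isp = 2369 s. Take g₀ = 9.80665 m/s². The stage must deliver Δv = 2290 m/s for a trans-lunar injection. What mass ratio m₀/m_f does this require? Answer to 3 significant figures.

mass ratio ≈ 1.10

v_e = Isp · g₀ = 2369 × 9.80665 = 23232.0 m/s.
Rocket equation: m₀/m_f = exp(Δv / v_e) = exp(2290 / 23232.0) = exp(0.0986) = 1.1036.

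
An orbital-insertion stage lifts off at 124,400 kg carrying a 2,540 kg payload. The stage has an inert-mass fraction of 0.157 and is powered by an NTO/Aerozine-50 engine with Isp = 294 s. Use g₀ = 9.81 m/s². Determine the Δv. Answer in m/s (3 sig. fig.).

Stage wet mass = m₀ − payload = 124,400 − 2,540 = 121,860 kg.
Stage dry mass = ε × stage wet mass = 0.157 × 121,860 = 19,132 kg.
Burnout mass m_f = stage dry + payload = 19,132 + 2,540 = 21,672 kg.
v_e = Isp · g₀ = 294 × 9.81 = 2884.1 m/s.
Δv = v_e · ln(124,400/21,672) = 2884.1 × ln(5.74) = 2884.1 × 1.7475 ≈ 5040 m/s.

Δv ≈ 5040 m/s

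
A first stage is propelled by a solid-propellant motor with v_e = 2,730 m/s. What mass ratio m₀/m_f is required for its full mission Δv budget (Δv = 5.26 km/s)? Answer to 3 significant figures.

m₀/m_f = exp(Δv / v_e) = exp(5260 / 2730.0) = exp(1.9267) = 6.8671.

mass ratio ≈ 6.87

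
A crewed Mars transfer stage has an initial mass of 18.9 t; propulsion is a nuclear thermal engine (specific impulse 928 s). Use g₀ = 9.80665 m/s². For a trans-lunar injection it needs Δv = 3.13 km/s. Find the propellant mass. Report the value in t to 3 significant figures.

v_e = Isp · g₀ = 928 × 9.80665 = 9100.6 m/s.
Rocket equation: m₀/m_f = exp(Δv / v_e) = exp(3130 / 9100.6) = exp(0.3439) = 1.4105.
m_f = 18.9 / 1.4105 = 13.3995 t, so propellant = m₀ − m_f = 18.9 − 13.3995 = 5.5005 t.

propellant mass ≈ 5.50 t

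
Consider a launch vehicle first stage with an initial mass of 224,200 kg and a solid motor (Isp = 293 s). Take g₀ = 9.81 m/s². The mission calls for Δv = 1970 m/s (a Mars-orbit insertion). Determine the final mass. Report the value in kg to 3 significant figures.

v_e = Isp · g₀ = 293 × 9.81 = 2874.3 m/s.
m₀/m_f = exp(Δv / v_e) = exp(1970 / 2874.3) = exp(0.6854) = 1.9845.
m_f = m₀ / 1.9845 = 224,200 / 1.9845 = 112,976 kg.

final mass ≈ 113000 kg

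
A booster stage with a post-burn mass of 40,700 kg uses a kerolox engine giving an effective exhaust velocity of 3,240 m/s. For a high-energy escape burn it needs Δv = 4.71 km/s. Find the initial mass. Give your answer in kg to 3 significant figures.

m₀/m_f = exp(Δv / v_e) = exp(4710 / 3240.0) = exp(1.4537) = 4.2789.
m₀ = m_f × 4.2789 = 40,700 × 4.2789 = 174,151 kg.

initial mass ≈ 174000 kg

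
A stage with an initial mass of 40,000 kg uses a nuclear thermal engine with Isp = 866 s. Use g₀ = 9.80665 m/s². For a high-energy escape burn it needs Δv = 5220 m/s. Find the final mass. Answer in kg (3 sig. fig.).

final mass ≈ 21600 kg

v_e = Isp · g₀ = 866 × 9.80665 = 8492.6 m/s.
From the ideal rocket equation, m₀/m_f = exp(Δv / v_e) = exp(5220 / 8492.6) = exp(0.6147) = 1.8490.
m_f = m₀ / 1.8490 = 40,000 / 1.8490 = 21,633.3 kg.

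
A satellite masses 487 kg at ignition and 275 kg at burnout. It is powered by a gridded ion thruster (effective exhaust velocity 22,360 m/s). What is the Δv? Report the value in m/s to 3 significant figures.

Δv = v_e · ln(m₀/m_f) = 22360.0 × ln(1.771) = 22360.0 × 0.5715 ≈ 12778.6 m/s.

Δv ≈ 12800 m/s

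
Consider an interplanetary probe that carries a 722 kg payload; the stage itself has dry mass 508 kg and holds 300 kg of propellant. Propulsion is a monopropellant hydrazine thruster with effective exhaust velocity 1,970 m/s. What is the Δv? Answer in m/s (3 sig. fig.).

Δv ≈ 430 m/s

m₀ = payload + dry + propellant = 722 + 508 + 300 = 1,530 kg.
m_f = payload + dry = 722 + 508 = 1,230 kg.
Rocket equation: Δv = v_e · ln(m₀/m_f) = 1970.0 × ln(1.244) = 1970.0 × 0.2183 ≈ 430.0 m/s.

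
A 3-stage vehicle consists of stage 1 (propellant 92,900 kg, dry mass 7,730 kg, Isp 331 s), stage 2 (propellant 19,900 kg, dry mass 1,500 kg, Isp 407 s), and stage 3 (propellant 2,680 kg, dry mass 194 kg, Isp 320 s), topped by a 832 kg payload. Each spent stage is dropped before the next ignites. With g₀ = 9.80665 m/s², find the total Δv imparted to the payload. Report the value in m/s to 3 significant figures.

Ignition mass of stage 1 = 92,900+7,730 + 19,900+1,500 + 2,680+194 + 832 = 125,736 kg.
Stage 1: m₀ = 125,736 kg, m_f = 125,736 − 92,900 = 32,836 kg; Δv = 331×9.80665×ln(3.829) = 3246.0×1.3427 ≈ 4358 m/s.
Stage 2: m₀ = 25,106 kg, m_f = 25,106 − 19,900 = 5,206 kg; Δv = 407×9.80665×ln(4.823) = 3991.3×1.5733 ≈ 6280 m/s.
Stage 3: m₀ = 3,706 kg, m_f = 3,706 − 2,680 = 1,026 kg; Δv = 320×9.80665×ln(3.612) = 3138.1×1.2843 ≈ 4030 m/s.
Total Δv = 4358 + 6280 + 4030 = 14668 m/s.

Δv ≈ 14700 m/s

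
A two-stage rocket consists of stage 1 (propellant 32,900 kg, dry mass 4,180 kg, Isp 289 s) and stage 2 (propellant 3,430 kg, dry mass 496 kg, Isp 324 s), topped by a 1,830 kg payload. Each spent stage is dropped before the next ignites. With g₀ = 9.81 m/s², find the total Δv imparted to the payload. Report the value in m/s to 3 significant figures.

Ignition mass of stage 1 = 32,900+4,180 + 3,430+496 + 1,830 = 42,836 kg.
Stage 1: m₀ = 42,836 kg, m_f = 42,836 − 32,900 = 9,936 kg; Δv = 289×9.81×ln(4.311) = 2835.1×1.4612 ≈ 4143 m/s.
Stage 2: m₀ = 5,756 kg, m_f = 5,756 − 3,430 = 2,326 kg; Δv = 324×9.81×ln(2.475) = 3178.4×0.9061 ≈ 2880 m/s.
Total Δv = 4143 + 2880 = 7023 m/s.

Δv ≈ 7020 m/s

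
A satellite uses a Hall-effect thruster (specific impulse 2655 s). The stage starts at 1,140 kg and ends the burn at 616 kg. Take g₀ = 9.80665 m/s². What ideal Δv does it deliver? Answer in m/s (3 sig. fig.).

v_e = Isp · g₀ = 2655 × 9.80665 = 26036.7 m/s.
By the Tsiolkovsky rocket equation, Δv = v_e · ln(m₀/m_f) = 26036.7 × ln(1.851) = 26036.7 × 0.6155 ≈ 16026.5 m/s.

Δv ≈ 16000 m/s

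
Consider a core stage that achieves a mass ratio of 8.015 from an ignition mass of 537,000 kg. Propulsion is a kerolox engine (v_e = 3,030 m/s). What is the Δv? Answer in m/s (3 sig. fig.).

Δv = v_e · ln(8.015) = 3030.0 × 2.0813 ≈ 6306.4 m/s.

Δv ≈ 6310 m/s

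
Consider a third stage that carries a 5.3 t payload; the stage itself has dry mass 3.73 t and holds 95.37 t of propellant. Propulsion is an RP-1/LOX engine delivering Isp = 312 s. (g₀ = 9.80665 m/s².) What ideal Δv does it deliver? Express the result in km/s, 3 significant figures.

v_e = Isp · g₀ = 312 × 9.80665 = 3059.7 m/s.
m₀ = payload + dry + propellant = 5.3 + 3.73 + 95.37 = 104.4 t.
m_f = payload + dry = 5.3 + 3.73 = 9.03 t.
Δv = v_e · ln(m₀/m_f) = 3059.7 × ln(11.56) = 3059.7 × 2.4477 ≈ 7489.1 m/s.

Δv ≈ 7.49 km/s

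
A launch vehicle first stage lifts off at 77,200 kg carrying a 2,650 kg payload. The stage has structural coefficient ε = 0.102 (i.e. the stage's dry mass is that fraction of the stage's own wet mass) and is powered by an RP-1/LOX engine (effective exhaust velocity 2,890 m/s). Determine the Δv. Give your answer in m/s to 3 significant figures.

Δv ≈ 5830 m/s

Stage wet mass = m₀ − payload = 77,200 − 2,650 = 74,550 kg.
Stage dry mass = ε × stage wet mass = 0.102 × 74,550 = 7,604.1 kg.
Burnout mass m_f = stage dry + payload = 7,604.1 + 2,650 = 10,254.1 kg.
From the ideal rocket equation, Δv = v_e · ln(77,200/10,254.1) = 2890.0 × ln(7.529) = 2890.0 × 2.0187 ≈ 5834 m/s.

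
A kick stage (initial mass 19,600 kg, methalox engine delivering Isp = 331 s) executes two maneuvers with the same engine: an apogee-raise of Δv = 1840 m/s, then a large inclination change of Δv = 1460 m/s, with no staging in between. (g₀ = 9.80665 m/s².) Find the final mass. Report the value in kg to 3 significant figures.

final mass ≈ 7090 kg

v_e = Isp · g₀ = 331 × 9.80665 = 3246.0 m/s.
After the first burn: m = 19600 × exp(−1840/3246.0) = 19600 × 0.56731 = 11,119.3 kg.
After the second burn: m = 11,119.3 × exp(−1460/3246.0) = 11,119.3 × 0.63777 = 7,091.56 kg.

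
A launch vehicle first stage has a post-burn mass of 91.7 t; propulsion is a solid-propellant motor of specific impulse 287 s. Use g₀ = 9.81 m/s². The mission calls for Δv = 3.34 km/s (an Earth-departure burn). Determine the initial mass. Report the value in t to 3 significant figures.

v_e = Isp · g₀ = 287 × 9.81 = 2815.5 m/s.
m₀/m_f = exp(Δv / v_e) = exp(3340 / 2815.5) = exp(1.1863) = 3.2750.
m₀ = m_f × 3.2750 = 91.7 × 3.2750 = 300.318 t.

initial mass ≈ 300 t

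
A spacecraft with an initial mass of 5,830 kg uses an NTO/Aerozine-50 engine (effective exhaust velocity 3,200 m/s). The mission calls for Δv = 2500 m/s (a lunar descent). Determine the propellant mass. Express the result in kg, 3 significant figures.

propellant mass ≈ 3160 kg

Using Δv = v_e ln(m₀/m_f): m₀/m_f = exp(Δv / v_e) = exp(2500 / 3200.0) = exp(0.7812) = 2.1842.
m_f = 5,830 / 2.1842 = 2,669.17 kg, so propellant = m₀ − m_f = 5,830 − 2,669.17 = 3,160.83 kg.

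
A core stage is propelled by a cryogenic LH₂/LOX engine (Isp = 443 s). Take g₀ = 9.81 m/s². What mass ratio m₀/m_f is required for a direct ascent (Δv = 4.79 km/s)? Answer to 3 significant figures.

mass ratio ≈ 3.01

v_e = Isp · g₀ = 443 × 9.81 = 4345.8 m/s.
From the ideal rocket equation, m₀/m_f = exp(Δv / v_e) = exp(4790 / 4345.8) = exp(1.1022) = 3.0108.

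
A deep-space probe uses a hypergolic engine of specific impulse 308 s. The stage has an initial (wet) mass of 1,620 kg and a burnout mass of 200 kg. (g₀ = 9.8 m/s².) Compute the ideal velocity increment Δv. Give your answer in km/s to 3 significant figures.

Δv ≈ 6.31 km/s

v_e = Isp · g₀ = 308 × 9.8 = 3018.4 m/s.
Δv = v_e · ln(m₀/m_f) = 3018.4 × ln(8.1) = 3018.4 × 2.0919 ≈ 6314.1 m/s.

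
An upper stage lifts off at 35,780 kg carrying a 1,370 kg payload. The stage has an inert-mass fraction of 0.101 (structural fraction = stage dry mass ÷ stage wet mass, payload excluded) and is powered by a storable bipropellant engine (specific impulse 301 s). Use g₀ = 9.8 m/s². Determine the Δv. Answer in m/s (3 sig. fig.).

Stage wet mass = m₀ − payload = 35,780 − 1,370 = 34,410 kg.
Stage dry mass = ε × stage wet mass = 0.101 × 34,410 = 3,475.41 kg.
Burnout mass m_f = stage dry + payload = 3,475.41 + 1,370 = 4,845.41 kg.
v_e = Isp · g₀ = 301 × 9.8 = 2949.8 m/s.
Δv = v_e · ln(35,780/4,845.41) = 2949.8 × ln(7.384) = 2949.8 × 1.9994 ≈ 5898 m/s.

Δv ≈ 5900 m/s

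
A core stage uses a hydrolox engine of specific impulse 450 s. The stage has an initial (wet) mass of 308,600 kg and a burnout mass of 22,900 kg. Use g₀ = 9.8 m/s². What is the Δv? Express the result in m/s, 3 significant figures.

v_e = Isp · g₀ = 450 × 9.8 = 4410.0 m/s.
Using Δv = v_e ln(m₀/m_f): Δv = v_e · ln(m₀/m_f) = 4410.0 × ln(13.48) = 4410.0 × 2.6009 ≈ 11470.0 m/s.

Δv ≈ 11500 m/s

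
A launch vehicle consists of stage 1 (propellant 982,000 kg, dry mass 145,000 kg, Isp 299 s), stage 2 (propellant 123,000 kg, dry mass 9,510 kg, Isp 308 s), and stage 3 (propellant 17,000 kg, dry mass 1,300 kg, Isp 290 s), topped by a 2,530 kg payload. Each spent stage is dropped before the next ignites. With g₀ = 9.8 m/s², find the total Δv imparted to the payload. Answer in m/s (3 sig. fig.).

Δv ≈ 14000 m/s

Ignition mass of stage 1 = 982,000+145,000 + 123,000+9,510 + 17,000+1,300 + 2,530 = 1,280,340 kg.
Stage 1: m₀ = 1,280,340 kg, m_f = 1,280,340 − 982,000 = 298,340 kg; Δv = 299×9.8×ln(4.292) = 2930.2×1.4566 ≈ 4268 m/s.
Stage 2: m₀ = 153,340 kg, m_f = 153,340 − 123,000 = 30,340 kg; Δv = 308×9.8×ln(5.054) = 3018.4×1.6202 ≈ 4890 m/s.
Stage 3: m₀ = 20,830 kg, m_f = 20,830 − 17,000 = 3,830 kg; Δv = 290×9.8×ln(5.439) = 2842.0×1.6935 ≈ 4813 m/s.
Total Δv = 4268 + 4890 + 4813 = 13971 m/s.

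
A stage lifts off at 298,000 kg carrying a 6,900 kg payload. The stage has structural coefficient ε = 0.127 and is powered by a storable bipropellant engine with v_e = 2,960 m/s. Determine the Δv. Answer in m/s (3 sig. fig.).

Δv ≈ 5670 m/s

Stage wet mass = m₀ − payload = 298,000 − 6,900 = 291,100 kg.
Stage dry mass = ε × stage wet mass = 0.127 × 291,100 = 36,969.7 kg.
Burnout mass m_f = stage dry + payload = 36,969.7 + 6,900 = 43,869.7 kg.
Δv = v_e · ln(298,000/43,869.7) = 2960.0 × ln(6.793) = 2960.0 × 1.9159 ≈ 5671 m/s.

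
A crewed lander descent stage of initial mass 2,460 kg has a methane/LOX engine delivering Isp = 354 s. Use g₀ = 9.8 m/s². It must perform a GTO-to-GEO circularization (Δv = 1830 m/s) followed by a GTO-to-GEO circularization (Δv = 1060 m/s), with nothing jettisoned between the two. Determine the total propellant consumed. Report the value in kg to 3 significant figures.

v_e = Isp · g₀ = 354 × 9.8 = 3469.2 m/s.
After the first burn: m = 2460 × exp(−1830/3469.2) = 2460 × 0.59008 = 1,451.6 kg.
After the second burn: m = 1,451.6 × exp(−1060/3469.2) = 1,451.6 × 0.73672 = 1,069.42 kg.
Total propellant = m₀ − m_final = 2460 − 1,069.42 = 1,390.58 kg.

total propellant consumed ≈ 1390 kg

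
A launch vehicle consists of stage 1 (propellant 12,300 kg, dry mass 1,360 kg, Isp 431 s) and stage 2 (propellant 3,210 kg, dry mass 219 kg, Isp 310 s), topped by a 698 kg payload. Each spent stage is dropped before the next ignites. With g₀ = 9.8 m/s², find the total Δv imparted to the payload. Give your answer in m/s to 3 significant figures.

Δv ≈ 9540 m/s

Ignition mass of stage 1 = 12,300+1,360 + 3,210+219 + 698 = 17,787 kg.
Stage 1: m₀ = 17,787 kg, m_f = 17,787 − 12,300 = 5,487 kg; Δv = 431×9.8×ln(3.242) = 4223.8×1.1761 ≈ 4968 m/s.
Stage 2: m₀ = 4,127 kg, m_f = 4,127 − 3,210 = 917 kg; Δv = 310×9.8×ln(4.501) = 3038.0×1.5042 ≈ 4570 m/s.
Total Δv = 4968 + 4570 = 9538 m/s.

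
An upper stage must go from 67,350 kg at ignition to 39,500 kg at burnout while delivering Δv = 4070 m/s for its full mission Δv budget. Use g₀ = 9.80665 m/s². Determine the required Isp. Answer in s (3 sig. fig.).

ln(m₀/m_f) = ln(67350/39500) = ln(1.705) = 0.5336.
Using Δv = v_e ln(m₀/m_f): v_e = Δv / ln(m₀/m_f) = 4070 / 0.5336 = 7627.4 m/s.
Isp = v_e / g₀ = 7627.4 / 9.80665 = 777.8 s.

Isp ≈ 778 s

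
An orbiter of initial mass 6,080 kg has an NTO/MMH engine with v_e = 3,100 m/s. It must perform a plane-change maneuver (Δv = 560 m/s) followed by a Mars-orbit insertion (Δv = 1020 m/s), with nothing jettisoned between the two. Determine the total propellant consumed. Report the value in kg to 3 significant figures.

After the first burn: m = 6080 × exp(−560/3100.0) = 6080 × 0.83473 = 5,075.16 kg.
After the second burn: m = 5,075.16 × exp(−1020/3100.0) = 5,075.16 × 0.71962 = 3,652.19 kg.
Total propellant = m₀ − m_final = 6080 − 3,652.19 = 2,427.81 kg.

total propellant consumed ≈ 2430 kg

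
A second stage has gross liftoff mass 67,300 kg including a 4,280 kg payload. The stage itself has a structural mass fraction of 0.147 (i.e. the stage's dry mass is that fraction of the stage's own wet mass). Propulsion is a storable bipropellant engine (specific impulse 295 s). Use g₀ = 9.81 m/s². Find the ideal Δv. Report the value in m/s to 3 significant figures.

Δv ≈ 4640 m/s

Stage wet mass = m₀ − payload = 67,300 − 4,280 = 63,020 kg.
Stage dry mass = ε × stage wet mass = 0.147 × 63,020 = 9,263.94 kg.
Burnout mass m_f = stage dry + payload = 9,263.94 + 4,280 = 13,543.94 kg.
v_e = Isp · g₀ = 295 × 9.81 = 2894.0 m/s.
Using Δv = v_e ln(m₀/m_f): Δv = v_e · ln(67,300/13,543.94) = 2894.0 × ln(4.969) = 2894.0 × 1.6032 ≈ 4640 m/s.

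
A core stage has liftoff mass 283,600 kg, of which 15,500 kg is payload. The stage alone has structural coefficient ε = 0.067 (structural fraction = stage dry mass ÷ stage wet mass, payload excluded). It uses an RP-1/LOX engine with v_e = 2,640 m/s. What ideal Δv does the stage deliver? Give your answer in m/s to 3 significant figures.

Δv ≈ 5640 m/s

Stage wet mass = m₀ − payload = 283,600 − 15,500 = 268,100 kg.
Stage dry mass = ε × stage wet mass = 0.067 × 268,100 = 17,962.7 kg.
Burnout mass m_f = stage dry + payload = 17,962.7 + 15,500 = 33,462.7 kg.
From the ideal rocket equation, Δv = v_e · ln(283,600/33,462.7) = 2640.0 × ln(8.475) = 2640.0 × 2.1371 ≈ 5642 m/s.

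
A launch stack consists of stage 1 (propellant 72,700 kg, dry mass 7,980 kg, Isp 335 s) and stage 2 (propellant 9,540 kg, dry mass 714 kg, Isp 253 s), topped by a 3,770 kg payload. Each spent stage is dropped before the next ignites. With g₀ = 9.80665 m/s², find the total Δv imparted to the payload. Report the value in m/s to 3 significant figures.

Δv ≈ 7620 m/s

Ignition mass of stage 1 = 72,700+7,980 + 9,540+714 + 3,770 = 94,704 kg.
Stage 1: m₀ = 94,704 kg, m_f = 94,704 − 72,700 = 22,004 kg; Δv = 335×9.80665×ln(4.304) = 3285.2×1.4595 ≈ 4795 m/s.
Stage 2: m₀ = 14,024 kg, m_f = 14,024 − 9,540 = 4,484 kg; Δv = 253×9.80665×ln(3.128) = 2481.1×1.1403 ≈ 2829 m/s.
Total Δv = 4795 + 2829 = 7624 m/s.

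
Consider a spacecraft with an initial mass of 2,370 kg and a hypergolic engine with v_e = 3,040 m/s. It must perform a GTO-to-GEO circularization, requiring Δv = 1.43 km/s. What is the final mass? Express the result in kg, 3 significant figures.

From the ideal rocket equation, m₀/m_f = exp(Δv / v_e) = exp(1430 / 3040.0) = exp(0.4704) = 1.6006.
m_f = m₀ / 1.6006 = 2,370 / 1.6006 = 1,480.69 kg.

final mass ≈ 1480 kg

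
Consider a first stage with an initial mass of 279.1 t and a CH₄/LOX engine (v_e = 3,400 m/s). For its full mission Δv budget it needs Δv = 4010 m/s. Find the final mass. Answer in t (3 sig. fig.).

By the Tsiolkovsky rocket equation, m₀/m_f = exp(Δv / v_e) = exp(4010 / 3400.0) = exp(1.1794) = 3.2525.
m_f = m₀ / 3.2525 = 279.1 / 3.2525 = 85.8109 t.

final mass ≈ 85.8 t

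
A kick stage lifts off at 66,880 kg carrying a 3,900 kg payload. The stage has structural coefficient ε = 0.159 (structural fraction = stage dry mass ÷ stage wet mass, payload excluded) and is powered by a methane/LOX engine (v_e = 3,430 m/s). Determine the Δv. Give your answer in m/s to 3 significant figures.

Δv ≈ 5390 m/s

Stage wet mass = m₀ − payload = 66,880 − 3,900 = 62,980 kg.
Stage dry mass = ε × stage wet mass = 0.159 × 62,980 = 10,013.8 kg.
Burnout mass m_f = stage dry + payload = 10,013.8 + 3,900 = 13,913.8 kg.
Δv = v_e · ln(66,880/13,913.8) = 3430.0 × ln(4.807) = 3430.0 × 1.5700 ≈ 5385 m/s.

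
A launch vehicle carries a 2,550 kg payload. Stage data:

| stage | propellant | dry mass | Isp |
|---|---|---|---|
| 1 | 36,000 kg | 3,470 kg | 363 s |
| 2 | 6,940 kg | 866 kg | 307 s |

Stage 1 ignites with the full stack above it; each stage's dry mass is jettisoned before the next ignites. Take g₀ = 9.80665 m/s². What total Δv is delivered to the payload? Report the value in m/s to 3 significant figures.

Ignition mass of stage 1 = 36,000+3,470 + 6,940+866 + 2,550 = 49,826 kg.
Stage 1: m₀ = 49,826 kg, m_f = 49,826 − 36,000 = 13,826 kg; Δv = 363×9.80665×ln(3.604) = 3559.8×1.2820 ≈ 4564 m/s.
Stage 2: m₀ = 10,356 kg, m_f = 10,356 − 6,940 = 3,416 kg; Δv = 307×9.80665×ln(3.032) = 3010.6×1.1091 ≈ 3339 m/s.
Total Δv = 4564 + 3339 = 7903 m/s.

Δv ≈ 7900 m/s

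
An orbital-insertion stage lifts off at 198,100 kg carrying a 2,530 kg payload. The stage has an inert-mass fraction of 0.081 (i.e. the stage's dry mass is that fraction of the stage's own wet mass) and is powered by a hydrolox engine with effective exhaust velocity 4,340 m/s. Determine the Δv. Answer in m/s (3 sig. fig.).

Stage wet mass = m₀ − payload = 198,100 − 2,530 = 195,570 kg.
Stage dry mass = ε × stage wet mass = 0.081 × 195,570 = 15,841.2 kg.
Burnout mass m_f = stage dry + payload = 15,841.2 + 2,530 = 18,371.2 kg.
Rocket equation: Δv = v_e · ln(198,100/18,371.2) = 4340.0 × ln(10.78) = 4340.0 × 2.3780 ≈ 10320 m/s.

Δv ≈ 10300 m/s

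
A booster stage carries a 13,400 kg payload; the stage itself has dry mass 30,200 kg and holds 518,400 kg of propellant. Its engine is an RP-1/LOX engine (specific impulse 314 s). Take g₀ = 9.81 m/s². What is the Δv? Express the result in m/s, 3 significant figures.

v_e = Isp · g₀ = 314 × 9.81 = 3080.3 m/s.
m₀ = payload + dry + propellant = 13,400 + 30,200 + 518,400 = 562,000 kg.
m_f = payload + dry = 13,400 + 30,200 = 43,600 kg.
By the Tsiolkovsky rocket equation, Δv = v_e · ln(m₀/m_f) = 3080.3 × ln(12.89) = 3080.3 × 2.5564 ≈ 7874.7 m/s.

Δv ≈ 7870 m/s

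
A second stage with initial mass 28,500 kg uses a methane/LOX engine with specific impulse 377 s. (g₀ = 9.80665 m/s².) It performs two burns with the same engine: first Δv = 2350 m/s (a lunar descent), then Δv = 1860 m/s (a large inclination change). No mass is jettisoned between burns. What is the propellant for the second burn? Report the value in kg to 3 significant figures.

propellant for the second burn ≈ 5970 kg

v_e = Isp · g₀ = 377 × 9.80665 = 3697.1 m/s.
After the first burn: m = 28500 × exp(−2350/3697.1) = 28500 × 0.52960 = 15,093.6 kg.
After the second burn: m = 15,093.6 × exp(−1860/3697.1) = 15,093.6 × 0.60466 = 9,126.5 kg.
Second-burn propellant = 15,093.6 − 9,126.5 = 5,967.1 kg.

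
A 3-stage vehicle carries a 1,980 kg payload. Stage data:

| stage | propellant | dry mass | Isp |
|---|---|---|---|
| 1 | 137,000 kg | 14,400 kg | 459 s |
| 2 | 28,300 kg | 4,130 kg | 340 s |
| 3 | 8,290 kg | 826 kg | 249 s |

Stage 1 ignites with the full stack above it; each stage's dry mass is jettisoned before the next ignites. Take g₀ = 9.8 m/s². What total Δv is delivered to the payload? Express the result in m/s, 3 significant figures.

Ignition mass of stage 1 = 137,000+14,400 + 28,300+4,130 + 8,290+826 + 1,980 = 194,926 kg.
Stage 1: m₀ = 194,926 kg, m_f = 194,926 − 137,000 = 57,926 kg; Δv = 459×9.8×ln(3.365) = 4498.2×1.2135 ≈ 5458 m/s.
Stage 2: m₀ = 43,526 kg, m_f = 43,526 − 28,300 = 15,226 kg; Δv = 340×9.8×ln(2.859) = 3332.0×1.0504 ≈ 3500 m/s.
Stage 3: m₀ = 11,096 kg, m_f = 11,096 − 8,290 = 2,806 kg; Δv = 249×9.8×ln(3.954) = 2440.2×1.3748 ≈ 3355 m/s.
Total Δv = 5458 + 3500 + 3355 = 12313 m/s.

Δv ≈ 12300 m/s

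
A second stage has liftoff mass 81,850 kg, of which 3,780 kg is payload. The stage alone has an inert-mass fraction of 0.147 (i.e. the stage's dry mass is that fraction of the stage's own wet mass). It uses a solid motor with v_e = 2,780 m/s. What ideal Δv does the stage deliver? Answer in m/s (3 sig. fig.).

Stage wet mass = m₀ − payload = 81,850 − 3,780 = 78,070 kg.
Stage dry mass = ε × stage wet mass = 0.147 × 78,070 = 11,476.3 kg.
Burnout mass m_f = stage dry + payload = 11,476.3 + 3,780 = 15,256.3 kg.
Rocket equation: Δv = v_e · ln(81,850/15,256.3) = 2780.0 × ln(5.365) = 2780.0 × 1.6799 ≈ 4670 m/s.

Δv ≈ 4670 m/s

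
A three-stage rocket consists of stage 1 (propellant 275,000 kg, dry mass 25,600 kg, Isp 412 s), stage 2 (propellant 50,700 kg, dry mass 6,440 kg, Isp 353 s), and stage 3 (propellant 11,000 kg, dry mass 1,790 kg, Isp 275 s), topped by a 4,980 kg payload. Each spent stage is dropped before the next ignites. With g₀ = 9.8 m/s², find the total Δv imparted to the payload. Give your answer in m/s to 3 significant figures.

Δv ≈ 11800 m/s

Ignition mass of stage 1 = 275,000+25,600 + 50,700+6,440 + 11,000+1,790 + 4,980 = 375,510 kg.
Stage 1: m₀ = 375,510 kg, m_f = 375,510 − 275,000 = 100,510 kg; Δv = 412×9.8×ln(3.736) = 4037.6×1.3180 ≈ 5322 m/s.
Stage 2: m₀ = 74,910 kg, m_f = 74,910 − 50,700 = 24,210 kg; Δv = 353×9.8×ln(3.094) = 3459.4×1.1295 ≈ 3907 m/s.
Stage 3: m₀ = 17,770 kg, m_f = 17,770 − 11,000 = 6,770 kg; Δv = 275×9.8×ln(2.625) = 2695.0×0.9650 ≈ 2601 m/s.
Total Δv = 5322 + 3907 + 2601 = 11830 m/s.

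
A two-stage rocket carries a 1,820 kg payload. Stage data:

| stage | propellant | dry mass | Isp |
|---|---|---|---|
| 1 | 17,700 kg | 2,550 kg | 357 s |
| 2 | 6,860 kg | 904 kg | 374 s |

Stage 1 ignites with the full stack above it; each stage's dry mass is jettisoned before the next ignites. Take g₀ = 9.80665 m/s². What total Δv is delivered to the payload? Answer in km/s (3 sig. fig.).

Ignition mass of stage 1 = 17,700+2,550 + 6,860+904 + 1,820 = 29,834 kg.
Stage 1: m₀ = 29,834 kg, m_f = 29,834 − 17,700 = 12,134 kg; Δv = 357×9.80665×ln(2.459) = 3501.0×0.8996 ≈ 3150 m/s.
Stage 2: m₀ = 9,584 kg, m_f = 9,584 − 6,860 = 2,724 kg; Δv = 374×9.80665×ln(3.518) = 3667.7×1.2580 ≈ 4614 m/s.
Total Δv = 3150 + 4614 = 7764 m/s.

Δv ≈ 7.76 km/s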